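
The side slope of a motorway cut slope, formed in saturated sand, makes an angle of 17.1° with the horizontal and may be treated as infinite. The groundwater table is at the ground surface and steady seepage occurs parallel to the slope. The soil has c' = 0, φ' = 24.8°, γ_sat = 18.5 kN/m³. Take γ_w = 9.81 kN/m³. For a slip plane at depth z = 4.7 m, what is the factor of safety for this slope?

FS = 0.71

With seepage parallel to the slope and the water table at the surface, the effective normal stress on the slip plane uses the buoyant unit weight γ' = γ_sat − γ_w while the driving shear stress uses γ_sat:
FS = [c' + γ' z cos²β tanφ'] / [γ_sat z sinβ cosβ]
(For c' = 0 this reduces to FS = (γ'/γ_sat)·tanφ'/tanβ.)
γ' = 18.5 − 9.81 = 8.69 kN/m³
Numerator = 0.0 + 8.69·4.7·cos²17.1°·tan24.8° = 0.0 + 8.69·4.7·0.9135·0.4621 = 17.240 kPa
Denominator = 18.5·4.7·sin17.1°·cos17.1° = 18.5·4.7·0.2940·0.9558 = 24.437 kPa
FS = 17.240 / 24.437 = 0.706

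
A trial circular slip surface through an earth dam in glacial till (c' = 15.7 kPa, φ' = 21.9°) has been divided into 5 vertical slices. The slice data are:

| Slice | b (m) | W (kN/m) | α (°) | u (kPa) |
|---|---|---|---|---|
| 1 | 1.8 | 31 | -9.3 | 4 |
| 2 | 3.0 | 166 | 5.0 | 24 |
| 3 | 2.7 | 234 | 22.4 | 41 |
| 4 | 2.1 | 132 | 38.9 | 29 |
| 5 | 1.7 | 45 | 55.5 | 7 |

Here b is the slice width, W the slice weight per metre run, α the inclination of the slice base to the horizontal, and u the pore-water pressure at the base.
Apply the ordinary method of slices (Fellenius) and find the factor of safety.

FS = 1.41

Ordinary method of slices: FS = Σ[c'·Δl_i + (W_i cosα_i − u_i·Δl_i)·tanφ'] / Σ W_i sinα_i, with Δl_i = b_i / cosα_i.
Slice 1: Δl = 1.8/cos(-9.3°) = 1.824 m; N'_1 = 31·cos(-9.3°) − 4·1.824 = 23.3; c'Δl = 28.64; W sinα = -5.0
Slice 2: Δl = 3.0/cos5.0° = 3.011 m; N'_2 = 166·cos5.0° − 24·3.011 = 93.1; c'Δl = 47.28; W sinα = 14.5
Slice 3: Δl = 2.7/cos22.4° = 2.920 m; N'_3 = 234·cos22.4° − 41·2.920 = 96.6; c'Δl = 45.85; W sinα = 89.2
Slice 4: Δl = 2.1/cos38.9° = 2.698 m; N'_4 = 132·cos38.9° − 29·2.698 = 24.5; c'Δl = 42.36; W sinα = 82.9
Slice 5: Δl = 1.7/cos55.5° = 3.001 m; N'_5 = 45·cos55.5° − 7·3.001 = 4.5; c'Δl = 47.12; W sinα = 37.1
Σc'Δl = 211.3 kN/m; ΣN' = 242.0 kN/m; ΣW sinα = 218.6 kN/m
Resisting = 211.3 + 242.0·tan21.9° = 211.3 + 97.3 = 308.5 kN/m
FS = 308.5 / 218.6 = 1.411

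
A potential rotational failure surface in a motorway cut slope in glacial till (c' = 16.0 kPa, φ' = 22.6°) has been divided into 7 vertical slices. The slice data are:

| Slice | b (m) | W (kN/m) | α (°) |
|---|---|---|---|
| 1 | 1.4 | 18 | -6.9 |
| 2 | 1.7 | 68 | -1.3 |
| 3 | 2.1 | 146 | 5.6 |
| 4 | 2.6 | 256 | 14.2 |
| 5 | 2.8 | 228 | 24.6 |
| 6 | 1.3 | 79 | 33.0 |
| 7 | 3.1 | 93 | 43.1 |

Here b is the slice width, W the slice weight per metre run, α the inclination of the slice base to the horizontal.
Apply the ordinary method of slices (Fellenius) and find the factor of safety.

FS = 2.22

Ordinary method of slices: FS = Σ[c'·Δl_i + (W_i cosα_i)·tanφ'] / Σ W_i sinα_i, with Δl_i = b_i / cosα_i.
Slice 1: Δl = 1.4/cos(-6.9°) = 1.410 m; N'_1 = 18·cos(-6.9°) = 17.9; c'Δl = 22.56; W sinα = -2.2
Slice 2: Δl = 1.7/cos(-1.3°) = 1.700 m; N'_2 = 68·cos(-1.3°) = 68.0; c'Δl = 27.21; W sinα = -1.5
Slice 3: Δl = 2.1/cos5.6° = 2.110 m; N'_3 = 146·cos5.6° = 145.3; c'Δl = 33.76; W sinα = 14.2
Slice 4: Δl = 2.6/cos14.2° = 2.682 m; N'_4 = 256·cos14.2° = 248.2; c'Δl = 42.91; W sinα = 62.8
Slice 5: Δl = 2.8/cos24.6° = 3.080 m; N'_5 = 228·cos24.6° = 207.3; c'Δl = 49.27; W sinα = 94.9
Slice 6: Δl = 1.3/cos33.0° = 1.550 m; N'_6 = 79·cos33.0° = 66.3; c'Δl = 24.80; W sinα = 43.0
Slice 7: Δl = 3.1/cos43.1° = 4.246 m; N'_7 = 93·cos43.1° = 67.9; c'Δl = 67.93; W sinα = 63.5
Σc'Δl = 268.4 kN/m; ΣN' = 820.8 kN/m; ΣW sinα = 274.8 kN/m
Resisting = 268.4 + 820.8·tan22.6° = 268.4 + 341.7 = 610.1 kN/m
FS = 610.1 / 274.8 = 2.220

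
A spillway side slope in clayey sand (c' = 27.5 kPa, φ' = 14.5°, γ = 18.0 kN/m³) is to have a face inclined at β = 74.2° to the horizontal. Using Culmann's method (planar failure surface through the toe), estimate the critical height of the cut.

Culmann's analysis gives the critical failure plane at α_cr = (β + φ')/2 = (74.2 + 14.5)/2 = 44.4°, and the critical height
H_c = (4c'/γ) · sinβ cosφ' / [1 − cos(β − φ')]
    = (4·27.5/18.0) · sin74.2°·cos14.5° / [1 − cos(59.7°)]
    = 6.111 · 0.9622·0.9681 / [1 − 0.5045]
    = 6.111 · 0.9316 / 0.4955
    = 11.49 m

H_c = 11.49 m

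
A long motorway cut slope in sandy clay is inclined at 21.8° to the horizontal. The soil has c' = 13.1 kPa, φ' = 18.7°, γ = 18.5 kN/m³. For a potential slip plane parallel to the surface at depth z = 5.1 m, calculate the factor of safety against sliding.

For an infinite slope with a slip plane parallel to the surface (no pore pressure): FS = [c' + γz cos²β tanφ'] / [γz sinβ cosβ].
γz = 18.5·5.1 = 94.35 kN/m²
Numerator = 13.1 + 94.35·cos²21.8°·tan18.7° = 13.1 + 94.35·0.8621·0.3385 = 40.631 kPa
Denominator = 94.35·sin21.8°·cos21.8° = 94.35·0.3714·0.9285 = 32.533 kPa
FS = 40.631 / 32.533 = 1.249

FS = 1.25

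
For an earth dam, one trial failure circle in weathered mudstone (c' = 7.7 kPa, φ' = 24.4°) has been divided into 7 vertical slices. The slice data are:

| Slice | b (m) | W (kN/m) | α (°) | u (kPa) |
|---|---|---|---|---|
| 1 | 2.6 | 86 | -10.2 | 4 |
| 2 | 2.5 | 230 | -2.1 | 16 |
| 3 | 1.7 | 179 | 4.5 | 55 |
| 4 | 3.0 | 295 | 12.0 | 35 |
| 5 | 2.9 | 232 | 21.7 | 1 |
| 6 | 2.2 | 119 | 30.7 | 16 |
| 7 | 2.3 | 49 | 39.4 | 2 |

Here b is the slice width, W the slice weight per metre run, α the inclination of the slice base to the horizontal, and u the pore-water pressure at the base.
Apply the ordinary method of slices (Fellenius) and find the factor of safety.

FS = 2.28

Ordinary method of slices: FS = Σ[c'·Δl_i + (W_i cosα_i − u_i·Δl_i)·tanφ'] / Σ W_i sinα_i, with Δl_i = b_i / cosα_i.
Slice 1: Δl = 2.6/cos(-10.2°) = 2.642 m; N'_1 = 86·cos(-10.2°) − 4·2.642 = 74.1; c'Δl = 20.34; W sinα = -15.2
Slice 2: Δl = 2.5/cos(-2.1°) = 2.502 m; N'_2 = 230·cos(-2.1°) − 16·2.502 = 189.8; c'Δl = 19.26; W sinα = -8.4
Slice 3: Δl = 1.7/cos4.5° = 1.705 m; N'_3 = 179·cos4.5° − 55·1.705 = 84.7; c'Δl = 13.13; W sinα = 14.0
Slice 4: Δl = 3.0/cos12.0° = 3.067 m; N'_4 = 295·cos12.0° − 35·3.067 = 181.2; c'Δl = 23.62; W sinα = 61.3
Slice 5: Δl = 2.9/cos21.7° = 3.121 m; N'_5 = 232·cos21.7° − 1·3.121 = 212.4; c'Δl = 24.03; W sinα = 85.8
Slice 6: Δl = 2.2/cos30.7° = 2.559 m; N'_6 = 119·cos30.7° − 16·2.559 = 61.4; c'Δl = 19.70; W sinα = 60.8
Slice 7: Δl = 2.3/cos39.4° = 2.976 m; N'_7 = 49·cos39.4° − 2·2.976 = 31.9; c'Δl = 22.92; W sinα = 31.1
Σc'Δl = 143.0 kN/m; ΣN' = 835.5 kN/m; ΣW sinα = 229.4 kN/m
Resisting = 143.0 + 835.5·tan24.4° = 143.0 + 379.0 = 522.0 kN/m
FS = 522.0 / 229.4 = 2.276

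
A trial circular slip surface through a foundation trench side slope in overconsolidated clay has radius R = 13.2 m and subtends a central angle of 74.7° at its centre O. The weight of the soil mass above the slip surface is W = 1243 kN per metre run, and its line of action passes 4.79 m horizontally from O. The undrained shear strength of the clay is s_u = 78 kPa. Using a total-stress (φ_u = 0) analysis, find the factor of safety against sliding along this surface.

Taking moments about the centre O, the resisting moment is provided by the undrained shear strength acting along the arc:
Arc length L_a = R·θ = 13.2·(74.7°·π/180) = 13.2·1.3038 = 17.21 m
M_R = s_u·L_a·R = 78·17.21·13.2 = 17719.1 kN·m/m
M_D = W·d = 1243·4.79 = 5954.0 kN·m/m
FS = M_R / M_D = 17719.1 / 5954.0 = 2.976

FS = 2.98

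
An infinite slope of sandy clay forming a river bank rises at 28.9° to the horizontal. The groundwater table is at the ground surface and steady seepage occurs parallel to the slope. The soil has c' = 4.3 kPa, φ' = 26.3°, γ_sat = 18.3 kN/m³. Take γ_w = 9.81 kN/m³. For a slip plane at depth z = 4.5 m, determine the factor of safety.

With seepage parallel to the slope and the water table at the surface, the effective normal stress on the slip plane uses the buoyant unit weight γ' = γ_sat − γ_w while the driving shear stress uses γ_sat:
FS = [c' + γ' z cos²β tanφ'] / [γ_sat z sinβ cosβ]
γ' = 18.3 − 9.81 = 8.49 kN/m³
Numerator = 4.3 + 8.49·4.5·cos²28.9°·tan26.3° = 4.3 + 8.49·4.5·0.7664·0.4942 = 18.772 kPa
Denominator = 18.3·4.5·sin28.9°·cos28.9° = 18.3·4.5·0.4833·0.8755 = 34.842 kPa
FS = 18.772 / 34.842 = 0.539

FS = 0.54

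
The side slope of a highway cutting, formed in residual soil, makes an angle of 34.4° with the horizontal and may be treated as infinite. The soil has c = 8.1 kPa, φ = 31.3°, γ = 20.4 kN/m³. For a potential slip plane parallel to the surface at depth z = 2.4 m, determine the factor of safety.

For an infinite slope with a slip plane parallel to the surface (no pore pressure): FS = [c + γz cos²β tanφ] / [γz sinβ cosβ].
γz = 20.4·2.4 = 48.96 kN/m²
Numerator = 8.1 + 48.96·cos²34.4°·tan31.3° = 8.1 + 48.96·0.6808·0.6080 = 28.367 kPa
Denominator = 48.96·sin34.4°·cos34.4° = 48.96·0.5650·0.8251 = 22.823 kPa
FS = 28.367 / 22.823 = 1.243

FS = 1.24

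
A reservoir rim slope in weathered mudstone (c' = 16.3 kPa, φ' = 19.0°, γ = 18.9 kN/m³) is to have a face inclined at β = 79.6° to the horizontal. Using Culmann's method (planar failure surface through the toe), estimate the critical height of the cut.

Culmann's analysis gives the critical failure plane at α_cr = (β + φ')/2 = (79.6 + 19.0)/2 = 49.3°, and the critical height
H_c = (4c'/γ) · sinβ cosφ' / [1 − cos(β − φ')]
    = (4·16.3/18.9) · sin79.6°·cos19.0° / [1 − cos(60.6°)]
    = 3.450 · 0.9836·0.9455 / [1 − 0.4909]
    = 3.450 · 0.9300 / 0.5091
    = 6.30 m

H_c = 6.30 m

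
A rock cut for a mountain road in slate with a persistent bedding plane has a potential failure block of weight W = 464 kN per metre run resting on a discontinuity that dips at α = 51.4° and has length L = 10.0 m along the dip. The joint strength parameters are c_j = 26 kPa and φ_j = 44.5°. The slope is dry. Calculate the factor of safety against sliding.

Resolving the block weight along and normal to the plane and applying the Mohr–Coulomb strength on the joint:
N' = W cosα = 464·cos51.4° = 289.5 kN/m
Driving force T = W sinα = 464·sin51.4° = 362.6 kN/m
Resisting force R = c_j·L + N'·tanφ_j = 26·10.0 + 289.5·tan44.5° = 260.0 + 284.5 = 544.5 kN/m
FS = R / T = 544.5 / 362.6 = 1.501

FS = 1.50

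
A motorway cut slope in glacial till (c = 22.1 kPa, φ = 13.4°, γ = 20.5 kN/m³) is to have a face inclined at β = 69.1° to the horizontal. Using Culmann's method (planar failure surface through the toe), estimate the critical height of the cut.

Culmann's analysis gives the critical failure plane at α_cr = (β + φ)/2 = (69.1 + 13.4)/2 = 41.2°, and the critical height
H_c = (4c/γ) · sinβ cosφ / [1 − cos(β − φ)]
    = (4·22.1/20.5) · sin69.1°·cos13.4° / [1 − cos(55.7°)]
    = 4.312 · 0.9342·0.9728 / [1 − 0.5635]
    = 4.312 · 0.9088 / 0.4365
    = 8.98 m

H_c = 8.98 m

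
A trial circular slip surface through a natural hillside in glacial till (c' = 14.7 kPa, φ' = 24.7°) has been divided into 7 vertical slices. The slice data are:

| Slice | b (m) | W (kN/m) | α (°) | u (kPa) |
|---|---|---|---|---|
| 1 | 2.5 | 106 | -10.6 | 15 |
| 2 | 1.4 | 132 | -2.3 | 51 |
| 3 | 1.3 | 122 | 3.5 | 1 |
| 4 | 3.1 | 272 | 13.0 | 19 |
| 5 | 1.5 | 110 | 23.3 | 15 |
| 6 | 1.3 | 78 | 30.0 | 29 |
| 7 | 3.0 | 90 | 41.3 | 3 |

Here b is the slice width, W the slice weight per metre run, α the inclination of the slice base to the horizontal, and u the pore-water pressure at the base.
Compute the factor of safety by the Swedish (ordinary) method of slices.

FS = 2.74

Ordinary method of slices: FS = Σ[c'·Δl_i + (W_i cosα_i − u_i·Δl_i)·tanφ'] / Σ W_i sinα_i, with Δl_i = b_i / cosα_i.
Slice 1: Δl = 2.5/cos(-10.6°) = 2.543 m; N'_1 = 106·cos(-10.6°) − 15·2.543 = 66.0; c'Δl = 37.39; W sinα = -19.5
Slice 2: Δl = 1.4/cos(-2.3°) = 1.401 m; N'_2 = 132·cos(-2.3°) − 51·1.401 = 60.4; c'Δl = 20.60; W sinα = -5.3
Slice 3: Δl = 1.3/cos3.5° = 1.302 m; N'_3 = 122·cos3.5° − 1·1.302 = 120.5; c'Δl = 19.15; W sinα = 7.4
Slice 4: Δl = 3.1/cos13.0° = 3.182 m; N'_4 = 272·cos13.0° − 19·3.182 = 204.6; c'Δl = 46.77; W sinα = 61.2
Slice 5: Δl = 1.5/cos23.3° = 1.633 m; N'_5 = 110·cos23.3° − 15·1.633 = 76.5; c'Δl = 24.01; W sinα = 43.5
Slice 6: Δl = 1.3/cos30.0° = 1.501 m; N'_6 = 78·cos30.0° − 29·1.501 = 24.0; c'Δl = 22.07; W sinα = 39.0
Slice 7: Δl = 3.0/cos41.3° = 3.993 m; N'_7 = 90·cos41.3° − 3·3.993 = 55.6; c'Δl = 58.70; W sinα = 59.4
Σc'Δl = 228.7 kN/m; ΣN' = 607.7 kN/m; ΣW sinα = 185.7 kN/m
Resisting = 228.7 + 607.7·tan24.7° = 228.7 + 279.5 = 508.2 kN/m
FS = 508.2 / 185.7 = 2.736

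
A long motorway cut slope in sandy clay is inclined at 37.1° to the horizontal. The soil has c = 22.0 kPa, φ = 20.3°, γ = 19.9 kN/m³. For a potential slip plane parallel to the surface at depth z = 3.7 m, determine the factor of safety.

FS = 1.11

For an infinite slope with a slip plane parallel to the surface (no pore pressure): FS = [c + γz cos²β tanφ] / [γz sinβ cosβ].
γz = 19.9·3.7 = 73.63 kN/m²
Numerator = 22.0 + 73.63·cos²37.1°·tan20.3° = 22.0 + 73.63·0.6361·0.3699 = 39.326 kPa
Denominator = 73.63·sin37.1°·cos37.1° = 73.63·0.6032·0.7976 = 35.424 kPa
FS = 39.326 / 35.424 = 1.110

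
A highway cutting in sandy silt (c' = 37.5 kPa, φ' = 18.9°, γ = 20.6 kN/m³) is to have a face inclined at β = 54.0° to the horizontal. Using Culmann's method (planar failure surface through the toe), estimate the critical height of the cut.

H_c = 30.65 m

Culmann's analysis gives the critical failure plane at α_cr = (β + φ')/2 = (54.0 + 18.9)/2 = 36.5°, and the critical height
H_c = (4c'/γ) · sinβ cosφ' / [1 − cos(β − φ')]
    = (4·37.5/20.6) · sin54.0°·cos18.9° / [1 − cos(35.1°)]
    = 7.282 · 0.8090·0.9461 / [1 − 0.8181]
    = 7.282 · 0.7654 / 0.1819
    = 30.65 m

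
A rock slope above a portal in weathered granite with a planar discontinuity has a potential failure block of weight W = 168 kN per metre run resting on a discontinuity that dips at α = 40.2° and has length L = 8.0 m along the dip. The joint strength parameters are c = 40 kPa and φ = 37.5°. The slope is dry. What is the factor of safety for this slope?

FS = 3.86

Resolving the block weight along and normal to the plane and applying the Mohr–Coulomb strength on the joint:
N' = W cosα = 168·cos40.2° = 128.3 kN/m
Driving force T = W sinα = 168·sin40.2° = 108.4 kN/m
Resisting force R = c·L + N'·tanφ = 40·8.0 + 128.3·tan37.5° = 320.0 + 98.5 = 418.5 kN/m
FS = R / T = 418.5 / 108.4 = 3.859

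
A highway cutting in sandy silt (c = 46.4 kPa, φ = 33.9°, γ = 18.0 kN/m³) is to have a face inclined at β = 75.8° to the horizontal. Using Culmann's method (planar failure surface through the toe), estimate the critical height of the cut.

H_c = 32.45 m

Culmann's analysis gives the critical failure plane at α_cr = (β + φ)/2 = (75.8 + 33.9)/2 = 54.8°, and the critical height
H_c = (4c/γ) · sinβ cosφ / [1 − cos(β − φ)]
    = (4·46.4/18.0) · sin75.8°·cos33.9° / [1 − cos(41.9°)]
    = 10.311 · 0.9694·0.8300 / [1 − 0.7443]
    = 10.311 · 0.8047 / 0.2557
    = 32.45 m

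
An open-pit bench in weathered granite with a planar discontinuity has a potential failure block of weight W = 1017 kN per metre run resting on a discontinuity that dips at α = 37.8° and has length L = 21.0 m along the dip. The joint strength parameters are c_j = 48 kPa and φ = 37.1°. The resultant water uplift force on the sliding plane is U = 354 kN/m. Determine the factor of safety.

Resolving the block weight along and normal to the plane and applying the Mohr–Coulomb strength on the joint:
N' = W cosα − U = 1017·cos37.8° − 354 = 449.6 kN/m
Driving force T = W sinα = 1017·sin37.8° = 623.3 kN/m
Resisting force R = c_j·L + N'·tanφ = 48·21.0 + 449.6·tan37.1° = 1008.0 + 340.0 = 1348.0 kN/m
FS = R / T = 1348.0 / 623.3 = 2.163

FS = 2.16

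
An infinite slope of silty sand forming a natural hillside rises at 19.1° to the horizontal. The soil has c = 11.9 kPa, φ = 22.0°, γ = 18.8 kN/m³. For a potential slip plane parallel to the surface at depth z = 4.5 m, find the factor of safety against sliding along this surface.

For an infinite slope with a slip plane parallel to the surface (no pore pressure): FS = [c + γz cos²β tanφ] / [γz sinβ cosβ].
γz = 18.8·4.5 = 84.60 kN/m²
Numerator = 11.9 + 84.60·cos²19.1°·tan22.0° = 11.9 + 84.60·0.8929·0.4040 = 42.421 kPa
Denominator = 84.60·sin19.1°·cos19.1° = 84.60·0.3272·0.9449 = 26.159 kPa
FS = 42.421 / 26.159 = 1.622

FS = 1.62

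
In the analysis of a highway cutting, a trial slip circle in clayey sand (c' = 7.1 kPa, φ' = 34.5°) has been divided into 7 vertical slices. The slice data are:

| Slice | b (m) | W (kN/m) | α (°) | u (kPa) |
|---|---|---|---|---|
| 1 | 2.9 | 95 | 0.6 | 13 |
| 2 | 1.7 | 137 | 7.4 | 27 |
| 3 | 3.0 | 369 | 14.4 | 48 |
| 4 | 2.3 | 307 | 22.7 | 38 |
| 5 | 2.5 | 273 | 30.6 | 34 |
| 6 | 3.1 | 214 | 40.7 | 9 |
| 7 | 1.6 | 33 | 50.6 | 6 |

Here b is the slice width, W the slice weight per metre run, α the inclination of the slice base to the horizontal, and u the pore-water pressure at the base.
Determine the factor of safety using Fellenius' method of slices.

FS = 1.31

Ordinary method of slices: FS = Σ[c'·Δl_i + (W_i cosα_i − u_i·Δl_i)·tanφ'] / Σ W_i sinα_i, with Δl_i = b_i / cosα_i.
Slice 1: Δl = 2.9/cos0.6° = 2.900 m; N'_1 = 95·cos0.6° − 13·2.900 = 57.3; c'Δl = 20.59; W sinα = 1.0
Slice 2: Δl = 1.7/cos7.4° = 1.714 m; N'_2 = 137·cos7.4° − 27·1.714 = 89.6; c'Δl = 12.17; W sinα = 17.6
Slice 3: Δl = 3.0/cos14.4° = 3.097 m; N'_3 = 369·cos14.4° − 48·3.097 = 208.7; c'Δl = 21.99; W sinα = 91.8
Slice 4: Δl = 2.3/cos22.7° = 2.493 m; N'_4 = 307·cos22.7° − 38·2.493 = 188.5; c'Δl = 17.70; W sinα = 118.5
Slice 5: Δl = 2.5/cos30.6° = 2.904 m; N'_5 = 273·cos30.6° − 34·2.904 = 136.2; c'Δl = 20.62; W sinα = 139.0
Slice 6: Δl = 3.1/cos40.7° = 4.089 m; N'_6 = 214·cos40.7° − 9·4.089 = 125.4; c'Δl = 29.03; W sinα = 139.5
Slice 7: Δl = 1.6/cos50.6° = 2.521 m; N'_7 = 33·cos50.6° − 6·2.521 = 5.8; c'Δl = 17.90; W sinα = 25.5
Σc'Δl = 140.0 kN/m; ΣN' = 811.6 kN/m; ΣW sinα = 532.9 kN/m
Resisting = 140.0 + 811.6·tan34.5° = 140.0 + 557.8 = 697.8 kN/m
FS = 697.8 / 532.9 = 1.309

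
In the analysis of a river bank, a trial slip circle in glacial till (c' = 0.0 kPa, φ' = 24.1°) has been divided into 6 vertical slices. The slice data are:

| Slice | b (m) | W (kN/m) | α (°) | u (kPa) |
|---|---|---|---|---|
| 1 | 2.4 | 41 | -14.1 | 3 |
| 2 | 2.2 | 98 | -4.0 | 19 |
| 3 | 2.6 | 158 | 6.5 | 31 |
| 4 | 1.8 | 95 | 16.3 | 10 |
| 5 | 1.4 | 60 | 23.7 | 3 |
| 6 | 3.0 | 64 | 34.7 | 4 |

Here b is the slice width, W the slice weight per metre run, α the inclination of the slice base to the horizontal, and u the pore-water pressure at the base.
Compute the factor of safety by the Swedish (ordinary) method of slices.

Ordinary method of slices: FS = Σ[c'·Δl_i + (W_i cosα_i − u_i·Δl_i)·tanφ'] / Σ W_i sinα_i, with Δl_i = b_i / cosα_i.
Slice 1: Δl = 2.4/cos(-14.1°) = 2.475 m; N'_1 = 41·cos(-14.1°) − 3·2.475 = 32.3; c'Δl = 0.00; W sinα = -10.0
Slice 2: Δl = 2.2/cos(-4.0°) = 2.205 m; N'_2 = 98·cos(-4.0°) − 19·2.205 = 55.9; c'Δl = 0.00; W sinα = -6.8
Slice 3: Δl = 2.6/cos6.5° = 2.617 m; N'_3 = 158·cos6.5° − 31·2.617 = 75.9; c'Δl = 0.00; W sinα = 17.9
Slice 4: Δl = 1.8/cos16.3° = 1.875 m; N'_4 = 95·cos16.3° − 10·1.875 = 72.4; c'Δl = 0.00; W sinα = 26.7
Slice 5: Δl = 1.4/cos23.7° = 1.529 m; N'_5 = 60·cos23.7° − 3·1.529 = 50.4; c'Δl = 0.00; W sinα = 24.1
Slice 6: Δl = 3.0/cos34.7° = 3.649 m; N'_6 = 64·cos34.7° − 4·3.649 = 38.0; c'Δl = 0.00; W sinα = 36.4
Σc'Δl = 0.0 kN/m; ΣN' = 324.9 kN/m; ΣW sinα = 88.3 kN/m
Resisting = 0.0 + 324.9·tan24.1° = 0.0 + 145.3 = 145.3 kN/m
FS = 145.3 / 88.3 = 1.646

FS = 1.65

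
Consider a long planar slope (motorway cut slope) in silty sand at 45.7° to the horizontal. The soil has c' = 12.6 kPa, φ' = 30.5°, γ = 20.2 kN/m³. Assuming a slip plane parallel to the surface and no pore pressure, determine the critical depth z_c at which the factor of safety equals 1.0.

z_c = 2.94 m

Setting FS = 1.00 in FS = [c' + γz cos²β tanφ'] / [γz sinβ cosβ] and solving for z:
z = c' / [γ cosβ (FS·sinβ − cosβ·tanφ')]
  = 12.6 / [20.2·cos45.7°·(1.00·sin45.7° − cos45.7°·tan30.5°)]
  = 12.6 / [20.2·0.6984·(1.00·0.7157 − 0.6984·0.5890)]
  = 12.6 / 4.2930 = 2.935 m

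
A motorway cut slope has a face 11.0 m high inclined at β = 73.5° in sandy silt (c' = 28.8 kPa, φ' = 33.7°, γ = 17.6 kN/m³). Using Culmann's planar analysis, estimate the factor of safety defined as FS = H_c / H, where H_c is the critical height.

FS = 2.05

H_c = (4c'/γ) · sinβ cosφ' / [1 − cos(β − φ')]
    = (4·28.8/17.6) · sin73.5°·cos33.7° / [1 − cos39.8°]
    = 6.545 · 0.7977 / 0.2317 = 22.53 m
FS = H_c / H = 22.53 / 11.0 = 2.048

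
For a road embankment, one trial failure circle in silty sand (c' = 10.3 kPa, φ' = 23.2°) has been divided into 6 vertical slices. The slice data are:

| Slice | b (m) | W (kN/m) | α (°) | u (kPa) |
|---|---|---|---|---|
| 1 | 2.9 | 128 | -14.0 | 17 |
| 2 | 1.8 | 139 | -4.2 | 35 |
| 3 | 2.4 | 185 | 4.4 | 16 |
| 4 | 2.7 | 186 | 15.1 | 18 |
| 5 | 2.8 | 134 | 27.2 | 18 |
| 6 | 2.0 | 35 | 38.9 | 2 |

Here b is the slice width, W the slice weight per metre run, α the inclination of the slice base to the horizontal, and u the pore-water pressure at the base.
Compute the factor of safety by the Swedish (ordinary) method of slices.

Ordinary method of slices: FS = Σ[c'·Δl_i + (W_i cosα_i − u_i·Δl_i)·tanφ'] / Σ W_i sinα_i, with Δl_i = b_i / cosα_i.
Slice 1: Δl = 2.9/cos(-14.0°) = 2.989 m; N'_1 = 128·cos(-14.0°) − 17·2.989 = 73.4; c'Δl = 30.78; W sinα = -31.0
Slice 2: Δl = 1.8/cos(-4.2°) = 1.805 m; N'_2 = 139·cos(-4.2°) − 35·1.805 = 75.5; c'Δl = 18.59; W sinα = -10.2
Slice 3: Δl = 2.4/cos4.4° = 2.407 m; N'_3 = 185·cos4.4° − 16·2.407 = 145.9; c'Δl = 24.79; W sinα = 14.2
Slice 4: Δl = 2.7/cos15.1° = 2.797 m; N'_4 = 186·cos15.1° − 18·2.797 = 129.2; c'Δl = 28.80; W sinα = 48.5
Slice 5: Δl = 2.8/cos27.2° = 3.148 m; N'_5 = 134·cos27.2° − 18·3.148 = 62.5; c'Δl = 32.43; W sinα = 61.3
Slice 6: Δl = 2.0/cos38.9° = 2.570 m; N'_6 = 35·cos38.9° − 2·2.570 = 22.1; c'Δl = 26.47; W sinα = 22.0
Σc'Δl = 161.9 kN/m; ΣN' = 508.6 kN/m; ΣW sinα = 104.7 kN/m
Resisting = 161.9 + 508.6·tan23.2° = 161.9 + 218.0 = 379.9 kN/m
FS = 379.9 / 104.7 = 3.627

FS = 3.63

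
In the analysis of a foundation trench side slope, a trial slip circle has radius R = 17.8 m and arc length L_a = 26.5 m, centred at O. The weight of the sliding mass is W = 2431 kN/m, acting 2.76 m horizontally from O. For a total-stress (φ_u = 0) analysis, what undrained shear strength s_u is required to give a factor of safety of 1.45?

FS = s_u·L_a·R / (W·d), so s_u = FS·W·d / (L_a·R).
s_u = 1.45·2431·2.76 / (26.50·17.8) = 9728.9 / 471.70 = 20.63 kPa

s_u = 20.6 kPa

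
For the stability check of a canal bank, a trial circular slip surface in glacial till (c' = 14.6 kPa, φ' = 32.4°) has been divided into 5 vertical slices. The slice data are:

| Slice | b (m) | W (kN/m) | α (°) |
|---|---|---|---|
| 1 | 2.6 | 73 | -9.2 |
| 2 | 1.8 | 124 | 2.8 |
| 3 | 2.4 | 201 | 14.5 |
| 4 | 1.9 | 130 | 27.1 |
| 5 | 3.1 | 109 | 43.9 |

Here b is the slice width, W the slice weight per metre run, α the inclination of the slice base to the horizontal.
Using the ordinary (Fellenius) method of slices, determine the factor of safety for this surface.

Ordinary method of slices: FS = Σ[c'·Δl_i + (W_i cosα_i)·tanφ'] / Σ W_i sinα_i, with Δl_i = b_i / cosα_i.
Slice 1: Δl = 2.6/cos(-9.2°) = 2.634 m; N'_1 = 73·cos(-9.2°) = 72.1; c'Δl = 38.45; W sinα = -11.7
Slice 2: Δl = 1.8/cos2.8° = 1.802 m; N'_2 = 124·cos2.8° = 123.9; c'Δl = 26.31; W sinα = 6.1
Slice 3: Δl = 2.4/cos14.5° = 2.479 m; N'_3 = 201·cos14.5° = 194.6; c'Δl = 36.19; W sinα = 50.3
Slice 4: Δl = 1.9/cos27.1° = 2.134 m; N'_4 = 130·cos27.1° = 115.7; c'Δl = 31.16; W sinα = 59.2
Slice 5: Δl = 3.1/cos43.9° = 4.302 m; N'_5 = 109·cos43.9° = 78.5; c'Δl = 62.81; W sinα = 75.6
Σc'Δl = 194.9 kN/m; ΣN' = 584.8 kN/m; ΣW sinα = 179.5 kN/m
Resisting = 194.9 + 584.8·tan32.4° = 194.9 + 371.1 = 566.0 kN/m
FS = 566.0 / 179.5 = 3.153

FS = 3.15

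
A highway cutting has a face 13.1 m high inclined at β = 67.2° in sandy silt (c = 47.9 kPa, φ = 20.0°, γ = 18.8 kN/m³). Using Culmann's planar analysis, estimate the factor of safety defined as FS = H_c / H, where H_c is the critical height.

FS = 2.10

H_c = (4c/γ) · sinβ cosφ / [1 − cos(β − φ)]
    = (4·47.9/18.8) · sin67.2°·cos20.0° / [1 − cos47.2°]
    = 10.191 · 0.8663 / 0.3206 = 27.54 m
FS = H_c / H = 27.54 / 13.1 = 2.102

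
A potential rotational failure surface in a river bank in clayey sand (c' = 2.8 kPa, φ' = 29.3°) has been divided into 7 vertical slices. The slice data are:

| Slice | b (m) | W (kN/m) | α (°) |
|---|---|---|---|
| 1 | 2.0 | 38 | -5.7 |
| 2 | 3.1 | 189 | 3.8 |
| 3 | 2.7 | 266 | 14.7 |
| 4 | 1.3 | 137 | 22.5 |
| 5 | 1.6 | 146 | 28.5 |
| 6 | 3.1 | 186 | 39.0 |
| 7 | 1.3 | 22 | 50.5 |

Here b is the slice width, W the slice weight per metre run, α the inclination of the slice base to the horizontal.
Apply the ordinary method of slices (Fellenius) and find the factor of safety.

Ordinary method of slices: FS = Σ[c'·Δl_i + (W_i cosα_i)·tanφ'] / Σ W_i sinα_i, with Δl_i = b_i / cosα_i.
Slice 1: Δl = 2.0/cos(-5.7°) = 2.010 m; N'_1 = 38·cos(-5.7°) = 37.8; c'Δl = 5.63; W sinα = -3.8
Slice 2: Δl = 3.1/cos3.8° = 3.107 m; N'_2 = 189·cos3.8° = 188.6; c'Δl = 8.70; W sinα = 12.5
Slice 3: Δl = 2.7/cos14.7° = 2.791 m; N'_3 = 266·cos14.7° = 257.3; c'Δl = 7.82; W sinα = 67.5
Slice 4: Δl = 1.3/cos22.5° = 1.407 m; N'_4 = 137·cos22.5° = 126.6; c'Δl = 3.94; W sinα = 52.4
Slice 5: Δl = 1.6/cos28.5° = 1.821 m; N'_5 = 146·cos28.5° = 128.3; c'Δl = 5.10; W sinα = 69.7
Slice 6: Δl = 3.1/cos39.0° = 3.989 m; N'_6 = 186·cos39.0° = 144.5; c'Δl = 11.17; W sinα = 117.1
Slice 7: Δl = 1.3/cos50.5° = 2.044 m; N'_7 = 22·cos50.5° = 14.0; c'Δl = 5.72; W sinα = 17.0
Σc'Δl = 48.1 kN/m; ΣN' = 897.1 kN/m; ΣW sinα = 332.4 kN/m
Resisting = 48.1 + 897.1·tan29.3° = 48.1 + 503.4 = 551.5 kN/m
FS = 551.5 / 332.4 = 1.659

FS = 1.66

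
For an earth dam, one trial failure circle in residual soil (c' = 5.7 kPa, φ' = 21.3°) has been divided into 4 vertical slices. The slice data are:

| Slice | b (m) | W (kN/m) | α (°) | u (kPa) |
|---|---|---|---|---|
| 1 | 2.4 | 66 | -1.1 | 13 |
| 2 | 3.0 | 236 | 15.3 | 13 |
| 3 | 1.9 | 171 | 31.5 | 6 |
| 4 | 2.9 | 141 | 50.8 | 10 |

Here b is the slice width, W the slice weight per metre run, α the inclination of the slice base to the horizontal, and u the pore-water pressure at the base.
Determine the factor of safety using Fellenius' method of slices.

FS = 0.87

Ordinary method of slices: FS = Σ[c'·Δl_i + (W_i cosα_i − u_i·Δl_i)·tanφ'] / Σ W_i sinα_i, with Δl_i = b_i / cosα_i.
Slice 1: Δl = 2.4/cos(-1.1°) = 2.400 m; N'_1 = 66·cos(-1.1°) − 13·2.400 = 34.8; c'Δl = 13.68; W sinα = -1.3
Slice 2: Δl = 3.0/cos15.3° = 3.110 m; N'_2 = 236·cos15.3° − 13·3.110 = 187.2; c'Δl = 17.73; W sinα = 62.3
Slice 3: Δl = 1.9/cos31.5° = 2.228 m; N'_3 = 171·cos31.5° − 6·2.228 = 132.4; c'Δl = 12.70; W sinα = 89.3
Slice 4: Δl = 2.9/cos50.8° = 4.588 m; N'_4 = 141·cos50.8° − 10·4.588 = 43.2; c'Δl = 26.15; W sinα = 109.3
Σc'Δl = 70.3 kN/m; ΣN' = 397.6 kN/m; ΣW sinα = 259.6 kN/m
Resisting = 70.3 + 397.6·tan21.3° = 70.3 + 155.0 = 225.3 kN/m
FS = 225.3 / 259.6 = 0.868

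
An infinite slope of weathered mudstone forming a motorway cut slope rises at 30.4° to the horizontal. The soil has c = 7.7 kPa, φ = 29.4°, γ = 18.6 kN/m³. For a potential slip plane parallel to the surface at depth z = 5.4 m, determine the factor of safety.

For an infinite slope with a slip plane parallel to the surface (no pore pressure): FS = [c + γz cos²β tanφ] / [γz sinβ cosβ].
γz = 18.6·5.4 = 100.44 kN/m²
Numerator = 7.7 + 100.44·cos²30.4°·tan29.4° = 7.7 + 100.44·0.7439·0.5635 = 49.803 kPa
Denominator = 100.44·sin30.4°·cos30.4° = 100.44·0.5060·0.8625 = 43.838 kPa
FS = 49.803 / 43.838 = 1.136

FS = 1.14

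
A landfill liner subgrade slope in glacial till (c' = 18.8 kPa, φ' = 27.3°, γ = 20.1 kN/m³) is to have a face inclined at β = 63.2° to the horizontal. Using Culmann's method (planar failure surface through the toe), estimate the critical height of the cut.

H_c = 15.62 m

Culmann's analysis gives the critical failure plane at α_cr = (β + φ')/2 = (63.2 + 27.3)/2 = 45.2°, and the critical height
H_c = (4c'/γ) · sinβ cosφ' / [1 − cos(β − φ')]
    = (4·18.8/20.1) · sin63.2°·cos27.3° / [1 − cos(35.9°)]
    = 3.741 · 0.8926·0.8886 / [1 − 0.8100]
    = 3.741 · 0.7932 / 0.1900
    = 15.62 m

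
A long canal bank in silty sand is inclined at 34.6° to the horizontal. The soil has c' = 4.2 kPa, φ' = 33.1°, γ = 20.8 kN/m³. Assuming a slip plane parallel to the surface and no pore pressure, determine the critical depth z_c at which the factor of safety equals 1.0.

z_c = 7.85 m

Setting FS = 1.00 in FS = [c' + γz cos²β tanφ'] / [γz sinβ cosβ] and solving for z:
z = c' / [γ cosβ (FS·sinβ − cosβ·tanφ')]
  = 4.2 / [20.8·cos34.6°·(1.00·sin34.6° − cos34.6°·tan33.1°)]
  = 4.2 / [20.8·0.8231·(1.00·0.5678 − 0.8231·0.6519)]
  = 4.2 / 0.5350 = 7.850 m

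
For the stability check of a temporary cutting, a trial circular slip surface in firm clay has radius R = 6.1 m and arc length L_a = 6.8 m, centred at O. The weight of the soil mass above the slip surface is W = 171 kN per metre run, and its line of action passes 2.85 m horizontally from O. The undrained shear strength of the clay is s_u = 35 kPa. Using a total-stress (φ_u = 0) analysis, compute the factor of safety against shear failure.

Taking moments about the centre O, the resisting moment is provided by the undrained shear strength acting along the arc:
M_R = s_u·L_a·R = 35·6.80·6.1 = 1451.8 kN·m/m
M_D = W·d = 171·2.85 = 487.4 kN·m/m
FS = M_R / M_D = 1451.8 / 487.4 = 2.979

FS = 2.98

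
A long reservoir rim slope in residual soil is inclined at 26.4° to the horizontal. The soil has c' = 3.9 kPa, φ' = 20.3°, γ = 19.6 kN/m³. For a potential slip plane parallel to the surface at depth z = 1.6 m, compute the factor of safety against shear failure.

For an infinite slope with a slip plane parallel to the surface (no pore pressure): FS = [c' + γz cos²β tanφ'] / [γz sinβ cosβ].
γz = 19.6·1.6 = 31.36 kN/m²
Numerator = 3.9 + 31.36·cos²26.4°·tan20.3° = 3.9 + 31.36·0.8023·0.3699 = 13.207 kPa
Denominator = 31.36·sin26.4°·cos26.4° = 31.36·0.4446·0.8957 = 12.490 kPa
FS = 13.207 / 12.490 = 1.057

FS = 1.06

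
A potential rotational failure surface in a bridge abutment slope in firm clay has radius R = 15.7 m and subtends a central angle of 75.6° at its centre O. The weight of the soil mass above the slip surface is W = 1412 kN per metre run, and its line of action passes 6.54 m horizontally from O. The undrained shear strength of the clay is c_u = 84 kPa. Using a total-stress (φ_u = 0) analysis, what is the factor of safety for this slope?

FS = 2.96

Taking moments about the centre O, the resisting moment is provided by the undrained shear strength acting along the arc:
Arc length L_a = R·θ = 15.7·(75.6°·π/180) = 15.7·1.3195 = 20.72 m
M_R = c_u·L_a·R = 84·20.72·15.7 = 27319.8 kN·m/m
M_D = W·d = 1412·6.54 = 9234.5 kN·m/m
FS = M_R / M_D = 27319.8 / 9234.5 = 2.958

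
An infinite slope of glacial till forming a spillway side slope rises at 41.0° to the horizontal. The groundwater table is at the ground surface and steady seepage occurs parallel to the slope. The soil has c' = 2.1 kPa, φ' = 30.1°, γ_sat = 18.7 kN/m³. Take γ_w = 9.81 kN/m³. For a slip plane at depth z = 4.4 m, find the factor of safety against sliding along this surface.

With seepage parallel to the slope and the water table at the surface, the effective normal stress on the slip plane uses the buoyant unit weight γ' = γ_sat − γ_w while the driving shear stress uses γ_sat:
FS = [c' + γ' z cos²β tanφ'] / [γ_sat z sinβ cosβ]
γ' = 18.7 − 9.81 = 8.89 kN/m³
Numerator = 2.1 + 8.89·4.4·cos²41.0°·tan30.1° = 2.1 + 8.89·4.4·0.5696·0.5797 = 15.015 kPa
Denominator = 18.7·4.4·sin41.0°·cos41.0° = 18.7·4.4·0.6561·0.7547 = 40.740 kPa
FS = 15.015 / 40.740 = 0.369

FS = 0.37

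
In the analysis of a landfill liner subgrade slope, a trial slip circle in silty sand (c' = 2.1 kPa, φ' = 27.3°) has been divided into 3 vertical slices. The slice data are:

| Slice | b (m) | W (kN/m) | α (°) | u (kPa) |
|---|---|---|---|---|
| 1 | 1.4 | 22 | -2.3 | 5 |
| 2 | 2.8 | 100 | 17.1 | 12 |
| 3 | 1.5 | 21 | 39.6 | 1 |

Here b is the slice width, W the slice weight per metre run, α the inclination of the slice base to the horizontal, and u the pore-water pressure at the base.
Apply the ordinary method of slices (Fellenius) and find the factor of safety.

FS = 1.42

Ordinary method of slices: FS = Σ[c'·Δl_i + (W_i cosα_i − u_i·Δl_i)·tanφ'] / Σ W_i sinα_i, with Δl_i = b_i / cosα_i.
Slice 1: Δl = 1.4/cos(-2.3°) = 1.401 m; N'_1 = 22·cos(-2.3°) − 5·1.401 = 15.0; c'Δl = 2.94; W sinα = -0.9
Slice 2: Δl = 2.8/cos17.1° = 2.930 m; N'_2 = 100·cos17.1° − 12·2.930 = 60.4; c'Δl = 6.15; W sinα = 29.4
Slice 3: Δl = 1.5/cos39.6° = 1.947 m; N'_3 = 21·cos39.6° − 1·1.947 = 14.2; c'Δl = 4.09; W sinα = 13.4
Σc'Δl = 13.2 kN/m; ΣN' = 89.6 kN/m; ΣW sinα = 41.9 kN/m
Resisting = 13.2 + 89.6·tan27.3° = 13.2 + 46.3 = 59.4 kN/m
FS = 59.4 / 41.9 = 1.419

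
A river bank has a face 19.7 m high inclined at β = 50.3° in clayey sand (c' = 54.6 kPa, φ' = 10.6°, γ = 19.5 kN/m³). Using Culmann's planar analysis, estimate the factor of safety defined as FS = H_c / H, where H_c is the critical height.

H_c = (4c'/γ) · sinβ cosφ' / [1 − cos(β − φ')]
    = (4·54.6/19.5) · sin50.3°·cos10.6° / [1 − cos39.7°]
    = 11.200 · 0.7563 / 0.2306 = 36.73 m
FS = H_c / H = 36.73 / 19.7 = 1.865

FS = 1.86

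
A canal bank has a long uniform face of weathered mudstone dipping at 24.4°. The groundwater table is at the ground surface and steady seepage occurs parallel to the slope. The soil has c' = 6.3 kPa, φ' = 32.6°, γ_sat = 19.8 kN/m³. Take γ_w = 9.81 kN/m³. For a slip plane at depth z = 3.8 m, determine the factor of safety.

With seepage parallel to the slope and the water table at the surface, the effective normal stress on the slip plane uses the buoyant unit weight γ' = γ_sat − γ_w while the driving shear stress uses γ_sat:
FS = [c' + γ' z cos²β tanφ'] / [γ_sat z sinβ cosβ]
γ' = 19.8 − 9.81 = 9.99 kN/m³
Numerator = 6.3 + 9.99·3.8·cos²24.4°·tan32.6° = 6.3 + 9.99·3.8·0.8293·0.6395 = 26.435 kPa
Denominator = 19.8·3.8·sin24.4°·cos24.4° = 19.8·3.8·0.4131·0.9107 = 28.306 kPa
FS = 26.435 / 28.306 = 0.934

FS = 0.93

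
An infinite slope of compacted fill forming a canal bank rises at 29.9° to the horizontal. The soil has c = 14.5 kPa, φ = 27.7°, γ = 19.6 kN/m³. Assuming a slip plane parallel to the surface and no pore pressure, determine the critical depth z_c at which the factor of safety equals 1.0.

z_c = 19.68 m

Setting FS = 1.00 in FS = [c + γz cos²β tanφ] / [γz sinβ cosβ] and solving for z:
z = c / [γ cosβ (FS·sinβ − cosβ·tanφ)]
  = 14.5 / [19.6·cos29.9°·(1.00·sin29.9° − cos29.9°·tan27.7°)]
  = 14.5 / [19.6·0.8669·(1.00·0.4985 − 0.8669·0.5250)]
  = 14.5 / 0.7367 = 19.683 m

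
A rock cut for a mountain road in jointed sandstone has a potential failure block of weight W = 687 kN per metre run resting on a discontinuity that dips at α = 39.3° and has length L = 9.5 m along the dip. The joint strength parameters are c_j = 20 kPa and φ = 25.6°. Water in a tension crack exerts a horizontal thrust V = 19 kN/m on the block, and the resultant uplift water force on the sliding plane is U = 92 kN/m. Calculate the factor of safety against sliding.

FS = 0.88

Resolving the block weight along and normal to the plane and applying the Mohr–Coulomb strength on the joint:
N' = W cosα − U − V sinα = 687·cos39.3° − 92 − 19·sin39.3° = 427.6 kN/m
Driving force T = W sinα + V cosα = 687·sin39.3° + 19·cos39.3° = 449.8 kN/m
Resisting force R = c_j·L + N'·tanφ = 20·9.5 + 427.6·tan25.6° = 190.0 + 204.9 = 394.9 kN/m
FS = R / T = 394.9 / 449.8 = 0.878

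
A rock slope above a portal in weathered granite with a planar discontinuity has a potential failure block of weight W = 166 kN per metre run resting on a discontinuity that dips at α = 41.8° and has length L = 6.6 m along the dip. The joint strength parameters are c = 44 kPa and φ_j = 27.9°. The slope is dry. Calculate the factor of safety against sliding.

Resolving the block weight along and normal to the plane and applying the Mohr–Coulomb strength on the joint:
N' = W cosα = 166·cos41.8° = 123.7 kN/m
Driving force T = W sinα = 166·sin41.8° = 110.6 kN/m
Resisting force R = c·L + N'·tanφ_j = 44·6.6 + 123.7·tan27.9° = 290.4 + 65.5 = 355.9 kN/m
FS = R / T = 355.9 / 110.6 = 3.217

FS = 3.22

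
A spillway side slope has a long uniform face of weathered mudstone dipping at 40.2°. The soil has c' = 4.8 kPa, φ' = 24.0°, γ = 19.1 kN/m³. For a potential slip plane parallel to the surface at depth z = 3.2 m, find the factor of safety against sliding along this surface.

FS = 0.69

For an infinite slope with a slip plane parallel to the surface (no pore pressure): FS = [c' + γz cos²β tanφ'] / [γz sinβ cosβ].
γz = 19.1·3.2 = 61.12 kN/m²
Numerator = 4.8 + 61.12·cos²40.2°·tan24.0° = 4.8 + 61.12·0.5834·0.4452 = 20.675 kPa
Denominator = 61.12·sin40.2°·cos40.2° = 61.12·0.6455·0.7638 = 30.132 kPa
FS = 20.675 / 30.132 = 0.686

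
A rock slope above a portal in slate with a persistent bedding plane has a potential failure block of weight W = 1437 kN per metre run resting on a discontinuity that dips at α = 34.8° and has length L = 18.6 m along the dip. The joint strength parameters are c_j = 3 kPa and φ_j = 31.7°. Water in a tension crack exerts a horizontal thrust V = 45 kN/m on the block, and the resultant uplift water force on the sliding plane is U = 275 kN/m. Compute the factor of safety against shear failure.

FS = 0.70

Resolving the block weight along and normal to the plane and applying the Mohr–Coulomb strength on the joint:
N' = W cosα − U − V sinα = 1437·cos34.8° − 275 − 45·sin34.8° = 879.3 kN/m
Driving force T = W sinα + V cosα = 1437·sin34.8° + 45·cos34.8° = 857.1 kN/m
Resisting force R = c_j·L + N'·tanφ_j = 3·18.6 + 879.3·tan31.7° = 55.8 + 543.1 = 598.9 kN/m
FS = R / T = 598.9 / 857.1 = 0.699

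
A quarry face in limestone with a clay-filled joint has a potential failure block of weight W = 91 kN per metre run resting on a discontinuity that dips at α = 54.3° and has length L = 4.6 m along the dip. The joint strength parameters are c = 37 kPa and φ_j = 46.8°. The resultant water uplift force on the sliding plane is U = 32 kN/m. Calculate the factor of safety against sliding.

Resolving the block weight along and normal to the plane and applying the Mohr–Coulomb strength on the joint:
N' = W cosα − U = 91·cos54.3° − 32 = 21.1 kN/m
Driving force T = W sinα = 91·sin54.3° = 73.9 kN/m
Resisting force R = c·L + N'·tanφ_j = 37·4.6 + 21.1·tan46.8° = 170.2 + 22.5 = 192.7 kN/m
FS = R / T = 192.7 / 73.9 = 2.607

FS = 2.61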